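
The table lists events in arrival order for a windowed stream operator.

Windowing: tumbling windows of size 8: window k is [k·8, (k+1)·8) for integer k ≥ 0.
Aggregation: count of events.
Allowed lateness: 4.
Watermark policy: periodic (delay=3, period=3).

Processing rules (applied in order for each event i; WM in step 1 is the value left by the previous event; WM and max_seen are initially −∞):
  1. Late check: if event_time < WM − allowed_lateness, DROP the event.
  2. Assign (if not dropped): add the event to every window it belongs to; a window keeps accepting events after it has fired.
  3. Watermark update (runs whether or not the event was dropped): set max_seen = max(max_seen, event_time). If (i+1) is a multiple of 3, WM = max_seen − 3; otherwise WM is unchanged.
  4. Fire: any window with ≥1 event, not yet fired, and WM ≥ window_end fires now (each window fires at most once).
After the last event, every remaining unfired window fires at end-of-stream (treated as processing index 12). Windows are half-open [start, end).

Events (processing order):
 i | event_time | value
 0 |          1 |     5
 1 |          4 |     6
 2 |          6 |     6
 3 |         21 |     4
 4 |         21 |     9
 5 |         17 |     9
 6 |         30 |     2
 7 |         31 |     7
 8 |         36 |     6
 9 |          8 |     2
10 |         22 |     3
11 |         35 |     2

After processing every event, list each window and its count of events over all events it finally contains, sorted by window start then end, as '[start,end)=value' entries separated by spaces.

[0,8)=3 [16,24)=3 [24,32)=2 [32,40)=2

i=0 t=1 v=5: → [0,8); WM=−∞
i=1 t=4 v=6: → [0,8); WM=−∞
i=2 t=6 v=6: → [0,8); WM=3
i=3 t=21 v=4: → [16,24); WM=3
i=4 t=21 v=9: → [16,24); WM=3
i=5 t=17 v=9: → [16,24); WM=18; [0,8) fires=3
i=6 t=30 v=2: → [24,32); WM=18
i=7 t=31 v=7: → [24,32); WM=18
i=8 t=36 v=6: → [32,40); WM=33; [16,24) fires=3 [24,32) fires=2
i=9 t=8 v=2: DROP (t<33-4); WM=33
i=10 t=22 v=3: DROP (t<33-4); WM=33
i=11 t=35 v=2: → [32,40); WM=33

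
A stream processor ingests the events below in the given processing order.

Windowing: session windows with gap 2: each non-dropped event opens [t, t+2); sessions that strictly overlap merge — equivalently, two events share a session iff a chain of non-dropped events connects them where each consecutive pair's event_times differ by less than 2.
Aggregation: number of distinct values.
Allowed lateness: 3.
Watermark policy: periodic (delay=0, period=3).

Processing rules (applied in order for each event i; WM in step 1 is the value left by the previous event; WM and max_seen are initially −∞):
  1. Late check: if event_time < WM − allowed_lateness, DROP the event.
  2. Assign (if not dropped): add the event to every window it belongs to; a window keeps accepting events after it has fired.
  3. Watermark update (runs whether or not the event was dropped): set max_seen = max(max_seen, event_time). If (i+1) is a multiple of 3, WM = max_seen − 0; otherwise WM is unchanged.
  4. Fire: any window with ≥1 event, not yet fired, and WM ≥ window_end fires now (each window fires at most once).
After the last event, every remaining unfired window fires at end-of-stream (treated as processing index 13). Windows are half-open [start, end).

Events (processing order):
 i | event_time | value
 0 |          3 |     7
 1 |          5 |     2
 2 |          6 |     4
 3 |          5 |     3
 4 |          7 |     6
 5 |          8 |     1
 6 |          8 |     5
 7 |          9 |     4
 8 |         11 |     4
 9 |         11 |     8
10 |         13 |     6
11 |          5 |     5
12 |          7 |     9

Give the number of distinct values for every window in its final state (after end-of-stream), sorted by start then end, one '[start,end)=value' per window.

i=0 t=3 v=7: → [3,5); WM=−∞
i=1 t=5 v=2: → [5,7); WM=−∞
i=2 t=6 v=4: → [5,8); WM=6
i=3 t=5 v=3: → [5,8); WM=6
i=4 t=7 v=6: → [5,9); WM=6
i=5 t=8 v=1: → [5,10); WM=8
i=6 t=8 v=5: → [5,10); WM=8
i=7 t=9 v=4: → [5,11); WM=8
i=8 t=11 v=4: → [11,13); WM=11
i=9 t=11 v=8: → [11,13); WM=11
i=10 t=13 v=6: → [13,15); WM=11
i=11 t=5 v=5: DROP (t<11-3); WM=13
i=12 t=7 v=9: DROP (t<13-3); WM=13

[3,5)=1 [5,11)=6 [11,13)=2 [13,15)=1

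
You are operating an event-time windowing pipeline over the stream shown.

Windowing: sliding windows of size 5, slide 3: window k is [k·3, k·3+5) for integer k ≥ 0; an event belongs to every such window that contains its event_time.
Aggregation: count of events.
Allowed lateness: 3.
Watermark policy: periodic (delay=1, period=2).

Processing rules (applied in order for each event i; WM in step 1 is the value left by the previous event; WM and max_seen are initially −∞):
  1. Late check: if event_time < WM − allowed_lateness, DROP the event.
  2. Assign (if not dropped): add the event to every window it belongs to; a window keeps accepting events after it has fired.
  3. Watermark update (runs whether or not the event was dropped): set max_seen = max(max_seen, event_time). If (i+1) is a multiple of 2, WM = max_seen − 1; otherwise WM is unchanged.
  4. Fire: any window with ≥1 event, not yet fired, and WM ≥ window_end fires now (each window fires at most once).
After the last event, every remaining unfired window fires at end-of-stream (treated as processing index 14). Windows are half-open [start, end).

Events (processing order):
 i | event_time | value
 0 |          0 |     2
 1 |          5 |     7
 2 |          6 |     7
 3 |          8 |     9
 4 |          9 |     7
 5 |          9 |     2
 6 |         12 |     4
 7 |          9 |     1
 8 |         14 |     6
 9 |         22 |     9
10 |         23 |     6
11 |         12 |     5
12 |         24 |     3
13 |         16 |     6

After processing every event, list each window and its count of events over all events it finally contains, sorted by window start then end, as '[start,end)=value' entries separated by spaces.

[0,5)=1 [3,8)=2 [6,11)=5 [9,14)=4 [12,17)=2 [18,23)=1 [21,26)=3 [24,29)=1

i=0 t=0 v=2: → [0,5); WM=−∞
i=1 t=5 v=7: → [3,8); WM=4
i=2 t=6 v=7: → [6,11),[3,8); WM=4
i=3 t=8 v=9: → [6,11); WM=7; [0,5) fires=1
i=4 t=9 v=7: → [9,14),[6,11); WM=7
i=5 t=9 v=2: → [9,14),[6,11); WM=8; [3,8) fires=2
i=6 t=12 v=4: → [12,17),[9,14); WM=8
i=7 t=9 v=1: → [9,14),[6,11); WM=11; [6,11) fires=5
i=8 t=14 v=6: → [12,17); WM=11
i=9 t=22 v=9: → [21,26),[18,23); WM=21; [9,14) fires=4 [12,17) fires=2
i=10 t=23 v=6: → [21,26); WM=21
i=11 t=12 v=5: DROP (t<21-3); WM=22
i=12 t=24 v=3: → [24,29),[21,26); WM=22
i=13 t=16 v=6: DROP (t<22-3); WM=23; [18,23) fires=1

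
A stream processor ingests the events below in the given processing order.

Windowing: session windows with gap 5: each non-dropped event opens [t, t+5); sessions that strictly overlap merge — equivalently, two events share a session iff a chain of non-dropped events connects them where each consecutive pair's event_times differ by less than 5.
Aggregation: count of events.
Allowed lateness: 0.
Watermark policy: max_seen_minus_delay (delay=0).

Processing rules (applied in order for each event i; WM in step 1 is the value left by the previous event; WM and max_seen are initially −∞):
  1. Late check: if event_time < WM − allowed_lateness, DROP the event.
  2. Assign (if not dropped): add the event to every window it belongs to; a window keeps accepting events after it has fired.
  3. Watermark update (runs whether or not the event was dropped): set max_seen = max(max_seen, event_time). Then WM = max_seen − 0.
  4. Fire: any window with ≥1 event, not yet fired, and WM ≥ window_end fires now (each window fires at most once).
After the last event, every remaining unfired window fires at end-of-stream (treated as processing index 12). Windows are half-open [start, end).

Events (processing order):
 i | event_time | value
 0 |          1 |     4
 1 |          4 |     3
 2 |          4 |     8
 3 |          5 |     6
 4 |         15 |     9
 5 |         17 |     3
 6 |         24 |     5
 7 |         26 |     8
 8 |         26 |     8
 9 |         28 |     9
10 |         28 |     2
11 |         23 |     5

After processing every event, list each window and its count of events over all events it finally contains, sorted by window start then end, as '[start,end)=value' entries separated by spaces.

i=0 t=1 v=4: → [1,6); WM=1
i=1 t=4 v=3: → [1,9); WM=4
i=2 t=4 v=8: → [1,9); WM=4
i=3 t=5 v=6: → [1,10); WM=5
i=4 t=15 v=9: → [15,20); WM=15
i=5 t=17 v=3: → [15,22); WM=17
i=6 t=24 v=5: → [24,29); WM=24
i=7 t=26 v=8: → [24,31); WM=26
i=8 t=26 v=8: → [24,31); WM=26
i=9 t=28 v=9: → [24,33); WM=28
i=10 t=28 v=2: → [24,33); WM=28
i=11 t=23 v=5: DROP (t<28-0); WM=28

[1,10)=4 [15,22)=2 [24,33)=5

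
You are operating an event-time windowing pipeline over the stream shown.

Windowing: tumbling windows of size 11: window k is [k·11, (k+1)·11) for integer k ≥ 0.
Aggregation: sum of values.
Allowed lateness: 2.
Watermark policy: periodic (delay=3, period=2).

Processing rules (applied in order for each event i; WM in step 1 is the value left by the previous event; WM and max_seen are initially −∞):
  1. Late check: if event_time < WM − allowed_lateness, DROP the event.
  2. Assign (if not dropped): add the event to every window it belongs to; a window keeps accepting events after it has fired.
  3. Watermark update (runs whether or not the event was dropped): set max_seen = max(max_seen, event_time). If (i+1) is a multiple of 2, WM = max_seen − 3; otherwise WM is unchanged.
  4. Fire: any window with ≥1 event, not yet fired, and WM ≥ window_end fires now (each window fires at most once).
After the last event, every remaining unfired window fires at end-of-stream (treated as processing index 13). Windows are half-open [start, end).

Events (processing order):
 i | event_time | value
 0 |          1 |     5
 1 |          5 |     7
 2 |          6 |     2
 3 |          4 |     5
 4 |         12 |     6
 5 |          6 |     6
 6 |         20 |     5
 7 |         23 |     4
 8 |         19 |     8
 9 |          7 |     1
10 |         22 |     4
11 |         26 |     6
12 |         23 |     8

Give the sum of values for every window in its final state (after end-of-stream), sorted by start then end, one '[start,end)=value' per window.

[0,11)=25 [11,22)=19 [22,33)=22

i=0 t=1 v=5: → [0,11); WM=−∞
i=1 t=5 v=7: → [0,11); WM=2
i=2 t=6 v=2: → [0,11); WM=2
i=3 t=4 v=5: → [0,11); WM=3
i=4 t=12 v=6: → [11,22); WM=3
i=5 t=6 v=6: → [0,11); WM=9
i=6 t=20 v=5: → [11,22); WM=9
i=7 t=23 v=4: → [22,33); WM=20; [0,11) fires=25
i=8 t=19 v=8: → [11,22); WM=20
i=9 t=7 v=1: DROP (t<20-2); WM=20
i=10 t=22 v=4: → [22,33); WM=20
i=11 t=26 v=6: → [22,33); WM=23; [11,22) fires=19
i=12 t=23 v=8: → [22,33); WM=23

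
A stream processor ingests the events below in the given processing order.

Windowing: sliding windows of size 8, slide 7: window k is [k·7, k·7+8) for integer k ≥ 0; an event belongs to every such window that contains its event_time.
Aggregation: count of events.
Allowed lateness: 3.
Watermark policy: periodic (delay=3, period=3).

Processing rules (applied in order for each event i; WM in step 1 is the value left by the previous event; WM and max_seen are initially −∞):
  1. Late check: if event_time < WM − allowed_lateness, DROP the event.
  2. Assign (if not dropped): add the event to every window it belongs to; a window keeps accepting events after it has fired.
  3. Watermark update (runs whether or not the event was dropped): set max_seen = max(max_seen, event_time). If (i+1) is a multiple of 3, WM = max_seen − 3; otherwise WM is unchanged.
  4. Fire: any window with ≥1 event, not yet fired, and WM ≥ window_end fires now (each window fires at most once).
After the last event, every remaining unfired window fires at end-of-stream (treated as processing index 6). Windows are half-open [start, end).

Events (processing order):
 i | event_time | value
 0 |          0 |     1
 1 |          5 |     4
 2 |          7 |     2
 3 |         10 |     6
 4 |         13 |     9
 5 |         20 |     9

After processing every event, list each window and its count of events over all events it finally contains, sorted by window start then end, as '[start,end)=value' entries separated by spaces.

[0,8)=3 [7,15)=3 [14,22)=1

i=0 t=0 v=1: → [0,8); WM=−∞
i=1 t=5 v=4: → [0,8); WM=−∞
i=2 t=7 v=2: → [7,15),[0,8); WM=4
i=3 t=10 v=6: → [7,15); WM=4
i=4 t=13 v=9: → [7,15); WM=4
i=5 t=20 v=9: → [14,22); WM=17; [0,8) fires=3 [7,15) fires=3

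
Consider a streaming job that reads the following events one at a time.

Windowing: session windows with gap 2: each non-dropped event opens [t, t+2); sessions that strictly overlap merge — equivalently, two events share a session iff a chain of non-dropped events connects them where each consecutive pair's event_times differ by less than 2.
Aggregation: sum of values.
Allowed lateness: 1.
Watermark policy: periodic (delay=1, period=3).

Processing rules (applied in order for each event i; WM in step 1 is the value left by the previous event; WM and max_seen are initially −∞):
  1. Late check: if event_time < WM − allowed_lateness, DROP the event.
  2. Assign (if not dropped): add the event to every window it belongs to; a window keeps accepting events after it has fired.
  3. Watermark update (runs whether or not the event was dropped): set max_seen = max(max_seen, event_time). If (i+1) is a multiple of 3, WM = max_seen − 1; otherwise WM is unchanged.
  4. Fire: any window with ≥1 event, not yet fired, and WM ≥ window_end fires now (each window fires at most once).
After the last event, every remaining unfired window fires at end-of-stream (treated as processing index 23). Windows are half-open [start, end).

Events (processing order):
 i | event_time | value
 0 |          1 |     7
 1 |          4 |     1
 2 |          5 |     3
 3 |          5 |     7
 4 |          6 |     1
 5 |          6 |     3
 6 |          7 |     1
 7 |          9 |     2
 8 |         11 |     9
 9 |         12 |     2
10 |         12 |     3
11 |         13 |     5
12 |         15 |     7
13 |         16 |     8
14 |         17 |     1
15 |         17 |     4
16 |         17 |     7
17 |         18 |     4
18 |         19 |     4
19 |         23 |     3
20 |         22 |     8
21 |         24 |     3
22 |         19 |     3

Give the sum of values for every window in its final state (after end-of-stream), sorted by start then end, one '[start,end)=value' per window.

i=0 t=1 v=7: → [1,3); WM=−∞
i=1 t=4 v=1: → [4,6); WM=−∞
i=2 t=5 v=3: → [4,7); WM=4
i=3 t=5 v=7: → [4,7); WM=4
i=4 t=6 v=1: → [4,8); WM=4
i=5 t=6 v=3: → [4,8); WM=5
i=6 t=7 v=1: → [4,9); WM=5
i=7 t=9 v=2: → [9,11); WM=5
i=8 t=11 v=9: → [11,13); WM=10
i=9 t=12 v=2: → [11,14); WM=10
i=10 t=12 v=3: → [11,14); WM=10
i=11 t=13 v=5: → [11,15); WM=12
i=12 t=15 v=7: → [15,17); WM=12
i=13 t=16 v=8: → [15,18); WM=12
i=14 t=17 v=1: → [15,19); WM=16
i=15 t=17 v=4: → [15,19); WM=16
i=16 t=17 v=7: → [15,19); WM=16
i=17 t=18 v=4: → [15,20); WM=17
i=18 t=19 v=4: → [15,21); WM=17
i=19 t=23 v=3: → [23,25); WM=17
i=20 t=22 v=8: → [22,25); WM=22
i=21 t=24 v=3: → [22,26); WM=22
i=22 t=19 v=3: DROP (t<22-1); WM=22

[1,3)=7 [4,9)=16 [9,11)=2 [11,15)=19 [15,21)=35 [22,26)=14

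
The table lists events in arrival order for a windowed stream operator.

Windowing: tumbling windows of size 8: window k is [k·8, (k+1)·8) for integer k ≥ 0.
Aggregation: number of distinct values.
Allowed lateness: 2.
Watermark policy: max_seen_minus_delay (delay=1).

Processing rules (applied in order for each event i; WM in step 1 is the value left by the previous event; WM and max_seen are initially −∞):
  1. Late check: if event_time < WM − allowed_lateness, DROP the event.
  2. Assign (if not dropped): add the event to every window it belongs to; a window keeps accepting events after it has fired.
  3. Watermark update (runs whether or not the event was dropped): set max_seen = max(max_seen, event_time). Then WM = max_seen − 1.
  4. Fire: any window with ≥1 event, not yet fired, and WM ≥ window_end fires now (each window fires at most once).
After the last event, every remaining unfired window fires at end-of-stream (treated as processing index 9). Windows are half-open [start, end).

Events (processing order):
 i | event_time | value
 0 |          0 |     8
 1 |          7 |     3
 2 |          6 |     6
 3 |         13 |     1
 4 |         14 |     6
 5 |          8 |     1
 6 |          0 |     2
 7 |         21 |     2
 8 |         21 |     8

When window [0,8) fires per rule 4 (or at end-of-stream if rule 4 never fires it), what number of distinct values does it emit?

i=0 t=0 v=8: → [0,8); WM=-1
i=1 t=7 v=3: → [0,8); WM=6
i=2 t=6 v=6: → [0,8); WM=6
i=3 t=13 v=1: → [8,16); WM=12; [0,8) fires=3
i=4 t=14 v=6: → [8,16); WM=13
i=5 t=8 v=1: DROP (t<13-2); WM=13
i=6 t=0 v=2: DROP (t<13-2); WM=13
i=7 t=21 v=2: → [16,24); WM=20; [8,16) fires=2
i=8 t=21 v=8: → [16,24); WM=20

3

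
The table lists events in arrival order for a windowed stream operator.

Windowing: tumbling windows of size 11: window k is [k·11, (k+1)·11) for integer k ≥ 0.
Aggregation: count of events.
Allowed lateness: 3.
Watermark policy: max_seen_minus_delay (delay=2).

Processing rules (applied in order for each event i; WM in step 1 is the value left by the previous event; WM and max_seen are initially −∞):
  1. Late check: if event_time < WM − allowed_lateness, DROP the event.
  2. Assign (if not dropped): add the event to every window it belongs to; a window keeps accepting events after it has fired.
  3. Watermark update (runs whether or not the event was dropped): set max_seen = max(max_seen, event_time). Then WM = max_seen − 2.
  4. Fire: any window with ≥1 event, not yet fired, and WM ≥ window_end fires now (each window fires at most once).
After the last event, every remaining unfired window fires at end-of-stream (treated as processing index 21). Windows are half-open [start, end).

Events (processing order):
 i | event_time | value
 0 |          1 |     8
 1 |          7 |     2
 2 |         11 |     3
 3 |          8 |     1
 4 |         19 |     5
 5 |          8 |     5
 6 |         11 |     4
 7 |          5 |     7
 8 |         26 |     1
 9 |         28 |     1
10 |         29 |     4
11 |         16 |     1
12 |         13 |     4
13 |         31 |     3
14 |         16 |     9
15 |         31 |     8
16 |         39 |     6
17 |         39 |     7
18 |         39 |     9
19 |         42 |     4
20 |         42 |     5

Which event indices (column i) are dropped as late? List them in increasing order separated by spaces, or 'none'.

i=0 t=1 v=8: → [0,11); WM=-1
i=1 t=7 v=2: → [0,11); WM=5
i=2 t=11 v=3: → [11,22); WM=9
i=3 t=8 v=1: → [0,11); WM=9
i=4 t=19 v=5: → [11,22); WM=17; [0,11) fires=3
i=5 t=8 v=5: DROP (t<17-3); WM=17
i=6 t=11 v=4: DROP (t<17-3); WM=17
i=7 t=5 v=7: DROP (t<17-3); WM=17
i=8 t=26 v=1: → [22,33); WM=24; [11,22) fires=2
i=9 t=28 v=1: → [22,33); WM=26
i=10 t=29 v=4: → [22,33); WM=27
i=11 t=16 v=1: DROP (t<27-3); WM=27
i=12 t=13 v=4: DROP (t<27-3); WM=27
i=13 t=31 v=3: → [22,33); WM=29
i=14 t=16 v=9: DROP (t<29-3); WM=29
i=15 t=31 v=8: → [22,33); WM=29
i=16 t=39 v=6: → [33,44); WM=37; [22,33) fires=5
i=17 t=39 v=7: → [33,44); WM=37
i=18 t=39 v=9: → [33,44); WM=37
i=19 t=42 v=4: → [33,44); WM=40
i=20 t=42 v=5: → [33,44); WM=40

5 6 7 11 12 14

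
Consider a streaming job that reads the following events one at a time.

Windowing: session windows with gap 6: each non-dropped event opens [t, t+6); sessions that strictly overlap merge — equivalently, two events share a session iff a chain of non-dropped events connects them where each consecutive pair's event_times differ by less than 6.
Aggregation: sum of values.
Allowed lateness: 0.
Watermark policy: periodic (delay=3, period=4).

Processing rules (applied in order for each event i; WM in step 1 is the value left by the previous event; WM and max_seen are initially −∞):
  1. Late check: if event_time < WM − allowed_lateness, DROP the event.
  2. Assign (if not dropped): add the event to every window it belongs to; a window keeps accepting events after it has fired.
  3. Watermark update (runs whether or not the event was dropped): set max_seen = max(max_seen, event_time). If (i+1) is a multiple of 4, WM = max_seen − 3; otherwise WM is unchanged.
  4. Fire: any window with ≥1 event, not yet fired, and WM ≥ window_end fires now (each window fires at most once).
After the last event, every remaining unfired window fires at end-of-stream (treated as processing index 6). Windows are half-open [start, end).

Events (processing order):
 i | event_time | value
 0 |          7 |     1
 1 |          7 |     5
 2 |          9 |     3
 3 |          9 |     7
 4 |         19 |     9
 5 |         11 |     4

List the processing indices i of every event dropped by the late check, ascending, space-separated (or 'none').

none

i=0 t=7 v=1: → [7,13); WM=−∞
i=1 t=7 v=5: → [7,13); WM=−∞
i=2 t=9 v=3: → [7,15); WM=−∞
i=3 t=9 v=7: → [7,15); WM=6
i=4 t=19 v=9: → [19,25); WM=6
i=5 t=11 v=4: → [7,17); WM=6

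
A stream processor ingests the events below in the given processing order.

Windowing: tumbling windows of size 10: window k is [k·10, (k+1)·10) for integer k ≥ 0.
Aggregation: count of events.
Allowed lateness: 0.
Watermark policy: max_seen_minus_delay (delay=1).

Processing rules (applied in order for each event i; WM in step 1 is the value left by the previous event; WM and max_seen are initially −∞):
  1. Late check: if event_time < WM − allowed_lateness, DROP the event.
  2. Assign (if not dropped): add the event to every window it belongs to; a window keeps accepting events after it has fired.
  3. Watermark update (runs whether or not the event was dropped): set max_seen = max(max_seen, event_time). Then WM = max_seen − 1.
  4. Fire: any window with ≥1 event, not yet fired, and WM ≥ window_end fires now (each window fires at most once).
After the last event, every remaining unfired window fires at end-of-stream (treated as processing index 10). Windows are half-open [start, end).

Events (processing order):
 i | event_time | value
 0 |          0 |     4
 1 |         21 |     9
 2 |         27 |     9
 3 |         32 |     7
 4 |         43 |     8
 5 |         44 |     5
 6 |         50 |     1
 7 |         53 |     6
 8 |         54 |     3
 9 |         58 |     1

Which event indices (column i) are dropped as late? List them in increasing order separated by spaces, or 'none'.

i=0 t=0 v=4: → [0,10); WM=-1
i=1 t=21 v=9: → [20,30); WM=20; [0,10) fires=1
i=2 t=27 v=9: → [20,30); WM=26
i=3 t=32 v=7: → [30,40); WM=31; [20,30) fires=2
i=4 t=43 v=8: → [40,50); WM=42; [30,40) fires=1
i=5 t=44 v=5: → [40,50); WM=43
i=6 t=50 v=1: → [50,60); WM=49
i=7 t=53 v=6: → [50,60); WM=52; [40,50) fires=2
i=8 t=54 v=3: → [50,60); WM=53
i=9 t=58 v=1: → [50,60); WM=57

none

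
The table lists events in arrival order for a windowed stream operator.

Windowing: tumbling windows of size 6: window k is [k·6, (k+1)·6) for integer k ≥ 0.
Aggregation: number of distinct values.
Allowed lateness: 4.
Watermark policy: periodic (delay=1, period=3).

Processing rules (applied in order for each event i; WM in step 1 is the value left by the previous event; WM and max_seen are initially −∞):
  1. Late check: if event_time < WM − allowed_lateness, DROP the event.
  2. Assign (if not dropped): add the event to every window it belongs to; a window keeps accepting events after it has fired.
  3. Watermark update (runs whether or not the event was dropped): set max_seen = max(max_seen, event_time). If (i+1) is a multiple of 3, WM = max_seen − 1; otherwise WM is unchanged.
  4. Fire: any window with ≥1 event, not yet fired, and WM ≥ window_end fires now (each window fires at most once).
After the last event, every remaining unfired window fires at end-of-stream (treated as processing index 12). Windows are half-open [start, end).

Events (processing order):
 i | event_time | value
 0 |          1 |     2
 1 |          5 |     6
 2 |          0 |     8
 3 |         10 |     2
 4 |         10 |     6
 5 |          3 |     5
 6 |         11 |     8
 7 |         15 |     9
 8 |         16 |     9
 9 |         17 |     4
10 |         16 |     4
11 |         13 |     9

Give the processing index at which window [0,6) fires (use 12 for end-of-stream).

5

i=0 t=1 v=2: → [0,6); WM=−∞
i=1 t=5 v=6: → [0,6); WM=−∞
i=2 t=0 v=8: → [0,6); WM=4
i=3 t=10 v=2: → [6,12); WM=4
i=4 t=10 v=6: → [6,12); WM=4
i=5 t=3 v=5: → [0,6); WM=9; [0,6) fires=4
i=6 t=11 v=8: → [6,12); WM=9
i=7 t=15 v=9: → [12,18); WM=9
i=8 t=16 v=9: → [12,18); WM=15; [6,12) fires=3
i=9 t=17 v=4: → [12,18); WM=15
i=10 t=16 v=4: → [12,18); WM=15
i=11 t=13 v=9: → [12,18); WM=16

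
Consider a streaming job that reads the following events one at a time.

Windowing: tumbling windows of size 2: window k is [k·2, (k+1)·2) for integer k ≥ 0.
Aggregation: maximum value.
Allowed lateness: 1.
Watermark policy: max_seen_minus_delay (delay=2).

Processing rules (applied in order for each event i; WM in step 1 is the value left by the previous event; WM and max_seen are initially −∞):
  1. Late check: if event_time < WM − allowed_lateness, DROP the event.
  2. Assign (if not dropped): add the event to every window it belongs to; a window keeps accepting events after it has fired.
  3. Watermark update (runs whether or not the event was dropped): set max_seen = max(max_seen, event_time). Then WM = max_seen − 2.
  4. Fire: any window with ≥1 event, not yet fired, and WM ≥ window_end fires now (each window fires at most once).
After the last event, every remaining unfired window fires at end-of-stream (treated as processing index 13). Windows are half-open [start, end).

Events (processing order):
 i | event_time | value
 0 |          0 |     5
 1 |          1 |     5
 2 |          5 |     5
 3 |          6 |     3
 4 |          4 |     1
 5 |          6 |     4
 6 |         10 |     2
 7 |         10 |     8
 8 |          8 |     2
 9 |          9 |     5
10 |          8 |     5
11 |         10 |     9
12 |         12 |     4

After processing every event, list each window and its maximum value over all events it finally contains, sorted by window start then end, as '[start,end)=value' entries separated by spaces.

[0,2)=5 [4,6)=5 [6,8)=4 [8,10)=5 [10,12)=9 [12,14)=4

i=0 t=0 v=5: → [0,2); WM=-2
i=1 t=1 v=5: → [0,2); WM=-1
i=2 t=5 v=5: → [4,6); WM=3; [0,2) fires=5
i=3 t=6 v=3: → [6,8); WM=4
i=4 t=4 v=1: → [4,6); WM=4
i=5 t=6 v=4: → [6,8); WM=4
i=6 t=10 v=2: → [10,12); WM=8; [4,6) fires=5 [6,8) fires=4
i=7 t=10 v=8: → [10,12); WM=8
i=8 t=8 v=2: → [8,10); WM=8
i=9 t=9 v=5: → [8,10); WM=8
i=10 t=8 v=5: → [8,10); WM=8
i=11 t=10 v=9: → [10,12); WM=8
i=12 t=12 v=4: → [12,14); WM=10; [8,10) fires=5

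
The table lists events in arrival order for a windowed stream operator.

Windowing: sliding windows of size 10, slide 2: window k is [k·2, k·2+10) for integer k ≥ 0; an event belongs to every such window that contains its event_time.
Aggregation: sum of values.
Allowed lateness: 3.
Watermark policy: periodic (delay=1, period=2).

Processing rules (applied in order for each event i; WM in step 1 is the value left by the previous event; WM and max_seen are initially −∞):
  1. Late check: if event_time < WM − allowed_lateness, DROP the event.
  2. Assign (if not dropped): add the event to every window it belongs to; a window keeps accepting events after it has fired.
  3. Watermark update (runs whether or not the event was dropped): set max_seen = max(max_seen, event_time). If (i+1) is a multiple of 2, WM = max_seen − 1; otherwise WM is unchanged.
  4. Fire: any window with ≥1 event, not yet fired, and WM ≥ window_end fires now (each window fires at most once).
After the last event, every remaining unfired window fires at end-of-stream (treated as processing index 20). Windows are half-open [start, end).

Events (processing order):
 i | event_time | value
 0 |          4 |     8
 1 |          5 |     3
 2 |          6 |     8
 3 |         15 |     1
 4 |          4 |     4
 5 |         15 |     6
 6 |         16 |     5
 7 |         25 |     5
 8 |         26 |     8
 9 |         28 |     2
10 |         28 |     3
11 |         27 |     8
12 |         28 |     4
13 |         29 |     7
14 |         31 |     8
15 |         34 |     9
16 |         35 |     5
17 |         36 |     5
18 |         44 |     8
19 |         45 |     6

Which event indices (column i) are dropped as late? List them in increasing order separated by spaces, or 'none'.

i=0 t=4 v=8: → [4,14),[2,12),[0,10); WM=−∞
i=1 t=5 v=3: → [4,14),[2,12),[0,10); WM=4
i=2 t=6 v=8: → [6,16),[4,14),[2,12),[0,10); WM=4
i=3 t=15 v=1: → [14,24),[12,22),[10,20),[8,18),[6,16); WM=14; [0,10) fires=19 [2,12) fires=19 [4,14) fires=19
i=4 t=4 v=4: DROP (t<14-3); WM=14
i=5 t=15 v=6: → [14,24),[12,22),[10,20),[8,18),[6,16); WM=14
i=6 t=16 v=5: → [16,26),[14,24),[12,22),[10,20),[8,18); WM=14
i=7 t=25 v=5: → [24,34),[22,32),[20,30),[18,28),[16,26); WM=24; [6,16) fires=15 [8,18) fires=12 [10,20) fires=12 [12,22) fires=12 [14,24) fires=12
i=8 t=26 v=8: → [26,36),[24,34),[22,32),[20,30),[18,28); WM=24
i=9 t=28 v=2: → [28,38),[26,36),[24,34),[22,32),[20,30); WM=27; [16,26) fires=10
i=10 t=28 v=3: → [28,38),[26,36),[24,34),[22,32),[20,30); WM=27
i=11 t=27 v=8: → [26,36),[24,34),[22,32),[20,30),[18,28); WM=27
i=12 t=28 v=4: → [28,38),[26,36),[24,34),[22,32),[20,30); WM=27
i=13 t=29 v=7: → [28,38),[26,36),[24,34),[22,32),[20,30); WM=28; [18,28) fires=21
i=14 t=31 v=8: → [30,40),[28,38),[26,36),[24,34),[22,32); WM=28
i=15 t=34 v=9: → [34,44),[32,42),[30,40),[28,38),[26,36); WM=33; [20,30) fires=37 [22,32) fires=45
i=16 t=35 v=5: → [34,44),[32,42),[30,40),[28,38),[26,36); WM=33
i=17 t=36 v=5: → [36,46),[34,44),[32,42),[30,40),[28,38); WM=35; [24,34) fires=45
i=18 t=44 v=8: → [44,54),[42,52),[40,50),[38,48),[36,46); WM=35
i=19 t=45 v=6: → [44,54),[42,52),[40,50),[38,48),[36,46); WM=44; [26,36) fires=54 [28,38) fires=43 [30,40) fires=27 [32,42) fires=19 [34,44) fires=19

4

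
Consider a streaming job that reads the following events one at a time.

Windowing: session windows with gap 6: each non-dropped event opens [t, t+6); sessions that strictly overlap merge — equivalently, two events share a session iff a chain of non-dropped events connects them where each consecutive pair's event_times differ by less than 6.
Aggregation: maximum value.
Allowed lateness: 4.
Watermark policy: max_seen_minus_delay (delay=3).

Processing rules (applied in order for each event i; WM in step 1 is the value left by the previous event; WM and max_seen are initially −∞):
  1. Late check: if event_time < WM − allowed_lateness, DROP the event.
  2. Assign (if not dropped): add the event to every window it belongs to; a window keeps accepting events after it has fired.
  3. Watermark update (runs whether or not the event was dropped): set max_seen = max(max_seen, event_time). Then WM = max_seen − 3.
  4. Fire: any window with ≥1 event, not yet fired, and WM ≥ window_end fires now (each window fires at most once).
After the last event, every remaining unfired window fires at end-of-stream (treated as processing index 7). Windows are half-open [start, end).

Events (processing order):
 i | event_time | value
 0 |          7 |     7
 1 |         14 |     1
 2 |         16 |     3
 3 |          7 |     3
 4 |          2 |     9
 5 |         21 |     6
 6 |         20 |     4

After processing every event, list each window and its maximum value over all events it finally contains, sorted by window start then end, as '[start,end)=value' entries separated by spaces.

[7,13)=7 [14,27)=6

i=0 t=7 v=7: → [7,13); WM=4
i=1 t=14 v=1: → [14,20); WM=11
i=2 t=16 v=3: → [14,22); WM=13
i=3 t=7 v=3: DROP (t<13-4); WM=13
i=4 t=2 v=9: DROP (t<13-4); WM=13
i=5 t=21 v=6: → [14,27); WM=18
i=6 t=20 v=4: → [14,27); WM=18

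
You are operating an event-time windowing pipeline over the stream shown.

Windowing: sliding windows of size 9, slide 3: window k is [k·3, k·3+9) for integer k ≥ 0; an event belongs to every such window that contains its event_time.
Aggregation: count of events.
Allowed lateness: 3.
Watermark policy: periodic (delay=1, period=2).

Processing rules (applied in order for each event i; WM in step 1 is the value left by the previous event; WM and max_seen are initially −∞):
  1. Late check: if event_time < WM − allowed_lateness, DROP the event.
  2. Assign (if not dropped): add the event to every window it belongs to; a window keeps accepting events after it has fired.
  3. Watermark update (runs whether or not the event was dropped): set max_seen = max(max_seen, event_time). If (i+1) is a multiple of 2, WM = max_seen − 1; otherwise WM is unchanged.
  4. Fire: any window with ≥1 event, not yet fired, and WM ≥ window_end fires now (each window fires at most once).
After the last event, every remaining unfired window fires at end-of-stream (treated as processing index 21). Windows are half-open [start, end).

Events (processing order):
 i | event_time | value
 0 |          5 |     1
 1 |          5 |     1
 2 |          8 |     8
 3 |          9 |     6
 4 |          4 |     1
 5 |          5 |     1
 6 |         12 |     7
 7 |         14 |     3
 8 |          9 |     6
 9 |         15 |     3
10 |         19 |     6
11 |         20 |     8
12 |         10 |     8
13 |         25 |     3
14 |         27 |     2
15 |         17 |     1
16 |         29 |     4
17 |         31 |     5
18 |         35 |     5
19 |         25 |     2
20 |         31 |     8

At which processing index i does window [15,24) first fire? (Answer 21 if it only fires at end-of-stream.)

13

i=0 t=5 v=1: → [3,12),[0,9); WM=−∞
i=1 t=5 v=1: → [3,12),[0,9); WM=4
i=2 t=8 v=8: → [6,15),[3,12),[0,9); WM=4
i=3 t=9 v=6: → [9,18),[6,15),[3,12); WM=8
i=4 t=4 v=1: DROP (t<8-3); WM=8
i=5 t=5 v=1: → [3,12),[0,9); WM=8
i=6 t=12 v=7: → [12,21),[9,18),[6,15); WM=8
i=7 t=14 v=3: → [12,21),[9,18),[6,15); WM=13; [0,9) fires=4 [3,12) fires=5
i=8 t=9 v=6: DROP (t<13-3); WM=13
i=9 t=15 v=3: → [15,24),[12,21),[9,18); WM=14
i=10 t=19 v=6: → [18,27),[15,24),[12,21); WM=14
i=11 t=20 v=8: → [18,27),[15,24),[12,21); WM=19; [6,15) fires=4 [9,18) fires=4
i=12 t=10 v=8: DROP (t<19-3); WM=19
i=13 t=25 v=3: → [24,33),[21,30),[18,27); WM=24; [12,21) fires=5 [15,24) fires=3
i=14 t=27 v=2: → [27,36),[24,33),[21,30); WM=24
i=15 t=17 v=1: DROP (t<24-3); WM=26
i=16 t=29 v=4: → [27,36),[24,33),[21,30); WM=26
i=17 t=31 v=5: → [30,39),[27,36),[24,33); WM=30; [18,27) fires=3 [21,30) fires=3
i=18 t=35 v=5: → [33,42),[30,39),[27,36); WM=30
i=19 t=25 v=2: DROP (t<30-3); WM=34; [24,33) fires=4
i=20 t=31 v=8: → [30,39),[27,36),[24,33); WM=34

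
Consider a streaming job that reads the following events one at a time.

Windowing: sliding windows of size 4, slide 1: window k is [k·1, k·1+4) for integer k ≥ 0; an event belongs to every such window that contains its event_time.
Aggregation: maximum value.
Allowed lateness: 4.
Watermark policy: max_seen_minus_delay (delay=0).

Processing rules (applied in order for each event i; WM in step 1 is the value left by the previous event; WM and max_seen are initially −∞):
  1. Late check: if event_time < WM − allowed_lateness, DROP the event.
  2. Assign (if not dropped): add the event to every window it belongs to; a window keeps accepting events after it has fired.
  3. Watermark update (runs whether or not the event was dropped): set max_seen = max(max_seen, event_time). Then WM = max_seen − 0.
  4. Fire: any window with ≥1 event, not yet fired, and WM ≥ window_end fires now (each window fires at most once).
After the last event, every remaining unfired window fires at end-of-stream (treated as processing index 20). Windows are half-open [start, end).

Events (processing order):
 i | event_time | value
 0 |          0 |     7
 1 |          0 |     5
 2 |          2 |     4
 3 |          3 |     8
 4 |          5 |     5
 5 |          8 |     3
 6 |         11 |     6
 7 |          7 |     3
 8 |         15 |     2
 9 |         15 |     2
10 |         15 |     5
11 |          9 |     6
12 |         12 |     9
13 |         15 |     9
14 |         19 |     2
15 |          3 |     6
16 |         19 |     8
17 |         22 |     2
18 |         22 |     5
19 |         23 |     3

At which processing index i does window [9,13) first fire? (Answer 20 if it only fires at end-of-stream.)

i=0 t=0 v=7: → [0,4); WM=0
i=1 t=0 v=5: → [0,4); WM=0
i=2 t=2 v=4: → [2,6),[1,5),[0,4); WM=2
i=3 t=3 v=8: → [3,7),[2,6),[1,5),[0,4); WM=3
i=4 t=5 v=5: → [5,9),[4,8),[3,7),[2,6); WM=5; [0,4) fires=8 [1,5) fires=8
i=5 t=8 v=3: → [8,12),[7,11),[6,10),[5,9); WM=8; [2,6) fires=8 [3,7) fires=8 [4,8) fires=5
i=6 t=11 v=6: → [11,15),[10,14),[9,13),[8,12); WM=11; [5,9) fires=5 [6,10) fires=3 [7,11) fires=3
i=7 t=7 v=3: → [7,11),[6,10),[5,9),[4,8); WM=11
i=8 t=15 v=2: → [15,19),[14,18),[13,17),[12,16); WM=15; [8,12) fires=6 [9,13) fires=6 [10,14) fires=6 [11,15) fires=6
i=9 t=15 v=2: → [15,19),[14,18),[13,17),[12,16); WM=15
i=10 t=15 v=5: → [15,19),[14,18),[13,17),[12,16); WM=15
i=11 t=9 v=6: DROP (t<15-4); WM=15
i=12 t=12 v=9: → [12,16),[11,15),[10,14),[9,13); WM=15
i=13 t=15 v=9: → [15,19),[14,18),[13,17),[12,16); WM=15
i=14 t=19 v=2: → [19,23),[18,22),[17,21),[16,20); WM=19; [12,16) fires=9 [13,17) fires=9 [14,18) fires=9 [15,19) fires=9
i=15 t=3 v=6: DROP (t<19-4); WM=19
i=16 t=19 v=8: → [19,23),[18,22),[17,21),[16,20); WM=19
i=17 t=22 v=2: → [22,26),[21,25),[20,24),[19,23); WM=22; [16,20) fires=8 [17,21) fires=8 [18,22) fires=8
i=18 t=22 v=5: → [22,26),[21,25),[20,24),[19,23); WM=22
i=19 t=23 v=3: → [23,27),[22,26),[21,25),[20,24); WM=23; [19,23) fires=8

8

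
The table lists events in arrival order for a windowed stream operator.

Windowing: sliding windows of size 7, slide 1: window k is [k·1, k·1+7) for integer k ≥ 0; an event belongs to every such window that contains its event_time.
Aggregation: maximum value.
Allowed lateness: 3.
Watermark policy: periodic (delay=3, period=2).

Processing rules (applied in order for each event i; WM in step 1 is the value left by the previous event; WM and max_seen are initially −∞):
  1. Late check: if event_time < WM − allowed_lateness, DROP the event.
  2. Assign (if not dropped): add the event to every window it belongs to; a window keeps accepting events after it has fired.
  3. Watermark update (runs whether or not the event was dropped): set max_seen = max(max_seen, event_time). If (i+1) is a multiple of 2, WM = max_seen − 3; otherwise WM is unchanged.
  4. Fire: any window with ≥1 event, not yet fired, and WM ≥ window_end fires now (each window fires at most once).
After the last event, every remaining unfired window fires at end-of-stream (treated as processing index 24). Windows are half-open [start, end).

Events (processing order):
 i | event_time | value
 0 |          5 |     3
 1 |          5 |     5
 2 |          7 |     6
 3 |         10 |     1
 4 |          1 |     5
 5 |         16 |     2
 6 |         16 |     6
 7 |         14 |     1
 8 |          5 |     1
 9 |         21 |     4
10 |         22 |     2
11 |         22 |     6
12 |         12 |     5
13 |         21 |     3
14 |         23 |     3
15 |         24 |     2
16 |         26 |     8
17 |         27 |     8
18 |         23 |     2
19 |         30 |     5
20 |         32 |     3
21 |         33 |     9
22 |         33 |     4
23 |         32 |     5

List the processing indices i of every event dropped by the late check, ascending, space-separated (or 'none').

i=0 t=5 v=3: → [5,12),[4,11),[3,10),[2,9),[1,8),[0,7); WM=−∞
i=1 t=5 v=5: → [5,12),[4,11),[3,10),[2,9),[1,8),[0,7); WM=2
i=2 t=7 v=6: → [7,14),[6,13),[5,12),[4,11),[3,10),[2,9),[1,8); WM=2
i=3 t=10 v=1: → [10,17),[9,16),[8,15),[7,14),[6,13),[5,12),[4,11); WM=7; [0,7) fires=5
i=4 t=1 v=5: DROP (t<7-3); WM=7
i=5 t=16 v=2: → [16,23),[15,22),[14,21),[13,20),[12,19),[11,18),[10,17); WM=13; [1,8) fires=6 [2,9) fires=6 [3,10) fires=6 [4,11) fires=6 [5,12) fires=6 [6,13) fires=6
i=6 t=16 v=6: → [16,23),[15,22),[14,21),[13,20),[12,19),[11,18),[10,17); WM=13
i=7 t=14 v=1: → [14,21),[13,20),[12,19),[11,18),[10,17),[9,16),[8,15); WM=13
i=8 t=5 v=1: DROP (t<13-3); WM=13
i=9 t=21 v=4: → [21,28),[20,27),[19,26),[18,25),[17,24),[16,23),[15,22); WM=18; [7,14) fires=6 [8,15) fires=1 [9,16) fires=1 [10,17) fires=6 [11,18) fires=6
i=10 t=22 v=2: → [22,29),[21,28),[20,27),[19,26),[18,25),[17,24),[16,23); WM=18
i=11 t=22 v=6: → [22,29),[21,28),[20,27),[19,26),[18,25),[17,24),[16,23); WM=19; [12,19) fires=6
i=12 t=12 v=5: DROP (t<19-3); WM=19
i=13 t=21 v=3: → [21,28),[20,27),[19,26),[18,25),[17,24),[16,23),[15,22); WM=19
i=14 t=23 v=3: → [23,30),[22,29),[21,28),[20,27),[19,26),[18,25),[17,24); WM=19
i=15 t=24 v=2: → [24,31),[23,30),[22,29),[21,28),[20,27),[19,26),[18,25); WM=21; [13,20) fires=6 [14,21) fires=6
i=16 t=26 v=8: → [26,33),[25,32),[24,31),[23,30),[22,29),[21,28),[20,27); WM=21
i=17 t=27 v=8: → [27,34),[26,33),[25,32),[24,31),[23,30),[22,29),[21,28); WM=24; [15,22) fires=6 [16,23) fires=6 [17,24) fires=6
i=18 t=23 v=2: → [23,30),[22,29),[21,28),[20,27),[19,26),[18,25),[17,24); WM=24
i=19 t=30 v=5: → [30,37),[29,36),[28,35),[27,34),[26,33),[25,32),[24,31); WM=27; [18,25) fires=6 [19,26) fires=6 [20,27) fires=8
i=20 t=32 v=3: → [32,39),[31,38),[30,37),[29,36),[28,35),[27,34),[26,33); WM=27
i=21 t=33 v=9: → [33,40),[32,39),[31,38),[30,37),[29,36),[28,35),[27,34); WM=30; [21,28) fires=8 [22,29) fires=8 [23,30) fires=8
i=22 t=33 v=4: → [33,40),[32,39),[31,38),[30,37),[29,36),[28,35),[27,34); WM=30
i=23 t=32 v=5: → [32,39),[31,38),[30,37),[29,36),[28,35),[27,34),[26,33); WM=30

4 8 12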